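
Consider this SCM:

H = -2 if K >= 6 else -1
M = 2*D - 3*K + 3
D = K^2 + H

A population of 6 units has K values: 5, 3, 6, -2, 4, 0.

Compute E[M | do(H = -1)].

The intervention sets H=-1 in all 6 units regardless of K. Recomputing M per unit gives 36, 10, 55, 15, 21, 1; average 23.

23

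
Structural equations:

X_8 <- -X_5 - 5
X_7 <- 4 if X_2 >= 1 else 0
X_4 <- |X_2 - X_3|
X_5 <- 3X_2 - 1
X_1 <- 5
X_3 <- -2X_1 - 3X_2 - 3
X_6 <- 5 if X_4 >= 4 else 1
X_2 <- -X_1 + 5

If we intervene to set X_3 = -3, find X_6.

The intervention breaks the incoming arrows to X_3: X_3 <- -2X_1 - 3X_2 - 3 no longer applies, and X_3 = -3.
X_2 = -X_1 + 5  [with X_1=5]  = 0
X_4 = |X_2 - X_3|  [with X_2=0, X_3=-3]  = 3
X_6 = 5 if X_4 >= 4 else 1  [with X_4=3]  = 1

1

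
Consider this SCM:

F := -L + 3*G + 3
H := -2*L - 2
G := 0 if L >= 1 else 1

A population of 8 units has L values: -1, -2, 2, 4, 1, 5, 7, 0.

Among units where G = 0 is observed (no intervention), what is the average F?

-0.8

Observing G=0 restricts to units where G's equation naturally yields 0: L ∈ {2, 4, 1, 5, 7}. In that subpopulation F = 1, -1, 2, -2, -4, mean -0.8.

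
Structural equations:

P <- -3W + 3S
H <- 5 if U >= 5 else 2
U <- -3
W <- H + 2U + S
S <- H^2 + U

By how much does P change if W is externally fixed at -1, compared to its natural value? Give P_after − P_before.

Intervening sets W = -1 and removes its equation (W <- H + 2U + S).
H = 5 if U >= 5 else 2  [with U=-3]  = 2
S = H^2 + U  [with H=2, U=-3]  = 1
P = -3W + 3S  [with W=-1, S=1]  = 6
Without intervention: H = 5 if U >= 5 else 2  [with U=-3]  = 2; S = H^2 + U  [with H=2, U=-3]  = 1; W = H + 2U + S  [with H=2, U=-3, S=1]  = -3; P = -3W + 3S  [with W=-3, S=1]  = 12.
Change = 6 − 12 = -6.

-6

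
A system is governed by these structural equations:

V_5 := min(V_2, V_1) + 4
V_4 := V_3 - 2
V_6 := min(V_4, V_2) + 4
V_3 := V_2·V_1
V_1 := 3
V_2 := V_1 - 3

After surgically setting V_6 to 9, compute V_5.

4

do(V_6=9) replaces the equation V_6 := min(V_4, V_2) + 4 with the constant V_6 = 9.
Since V_5 is not a descendant of the intervened variable, it is unaffected.
V_2 = V_1 - 3  [with V_1=3]  = 0
V_5 = min(V_2, V_1) + 4  [with V_2=0, V_1=3]  = 4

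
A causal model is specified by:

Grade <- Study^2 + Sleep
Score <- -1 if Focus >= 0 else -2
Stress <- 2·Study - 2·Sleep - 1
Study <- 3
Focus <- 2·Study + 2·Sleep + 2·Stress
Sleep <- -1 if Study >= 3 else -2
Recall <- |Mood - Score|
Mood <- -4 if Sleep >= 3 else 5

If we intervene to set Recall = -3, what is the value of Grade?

do(Recall=-3) replaces the equation Recall <- |Mood - Score| with the constant Recall = -3.
Grade is not downstream of the intervention, so its value is determined by the original equations.
Sleep = -1 if Study >= 3 else -2  [with Study=3]  = -1
Grade = Study^2 + Sleep  [with Study=3, Sleep=-1]  = 8

8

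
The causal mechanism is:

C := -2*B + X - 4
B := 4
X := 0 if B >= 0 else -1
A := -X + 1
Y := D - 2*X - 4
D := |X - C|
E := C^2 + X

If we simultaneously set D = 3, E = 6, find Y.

Under do(D = 3, E = 6), each intervened variable's structural equation is replaced by its fixed value.
X = 0 if B >= 0 else -1  [with B=4]  = 0
Y = D - 2*X - 4  [with D=3, X=0]  = -1

-1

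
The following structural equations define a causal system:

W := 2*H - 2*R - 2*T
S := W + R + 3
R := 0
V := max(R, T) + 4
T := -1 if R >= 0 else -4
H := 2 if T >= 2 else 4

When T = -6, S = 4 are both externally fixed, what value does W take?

20

The joint intervention fixes T = -6, S = 4, removing each variable's own equation.
H = 2 if T >= 2 else 4  [with T=-6]  = 4
W = 2*H - 2*R - 2*T  [with H=4, R=0, T=-6]  = 20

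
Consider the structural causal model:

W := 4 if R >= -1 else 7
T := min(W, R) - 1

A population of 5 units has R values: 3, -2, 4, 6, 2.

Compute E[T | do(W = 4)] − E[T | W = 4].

-1.05

Every unit gets W=4 under the intervention. T values become 2, -3, 3, 3, 1; E[T|do(W=4)] = 1.2.
E[T|W=4] averages over only the 4 units with W=4 (R = 3, 4, 6, 2): T = 2, 3, 3, 1, mean 2.25.
Difference = 1.2 − 2.25 = -1.05.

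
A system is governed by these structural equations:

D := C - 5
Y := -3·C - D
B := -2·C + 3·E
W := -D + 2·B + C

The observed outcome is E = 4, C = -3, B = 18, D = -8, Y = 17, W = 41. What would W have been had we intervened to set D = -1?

Under do(D=-1), the mechanism D := C - 5 is discarded; D is fixed at -1.
B = -2·C + 3·E  [with C=-3, E=4]  = 18
W = -D + 2·B + C  [with D=-1, B=18, C=-3]  = 34

34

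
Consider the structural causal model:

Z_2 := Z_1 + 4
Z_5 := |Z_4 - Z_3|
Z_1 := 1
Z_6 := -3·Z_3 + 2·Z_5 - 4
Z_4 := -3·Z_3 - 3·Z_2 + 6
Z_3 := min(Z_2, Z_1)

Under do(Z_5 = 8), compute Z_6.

The intervention breaks the incoming arrows to Z_5: Z_5 := |Z_4 - Z_3| no longer applies, and Z_5 = 8.
Z_2 = Z_1 + 4  [with Z_1=1]  = 5
Z_3 = min(Z_2, Z_1)  [with Z_2=5, Z_1=1]  = 1
Z_6 = -3·Z_3 + 2·Z_5 - 4  [with Z_3=1, Z_5=8]  = 9

9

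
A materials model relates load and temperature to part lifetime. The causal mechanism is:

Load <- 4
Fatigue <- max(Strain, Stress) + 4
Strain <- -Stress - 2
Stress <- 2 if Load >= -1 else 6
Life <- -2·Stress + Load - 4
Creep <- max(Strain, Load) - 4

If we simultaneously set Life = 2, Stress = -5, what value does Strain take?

3

The joint intervention fixes Life = 2, Stress = -5, removing each variable's own equation.
Strain = -Stress - 2  [with Stress=-5]  = 3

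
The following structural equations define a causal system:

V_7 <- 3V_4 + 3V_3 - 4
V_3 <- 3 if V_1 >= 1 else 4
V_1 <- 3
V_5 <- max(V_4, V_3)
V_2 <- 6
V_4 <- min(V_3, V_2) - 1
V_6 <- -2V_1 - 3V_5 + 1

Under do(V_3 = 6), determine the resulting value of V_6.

-23

The intervention breaks the incoming arrows to V_3: V_3 <- 3 if V_1 >= 1 else 4 no longer applies, and V_3 = 6.
V_4 = min(V_3, V_2) - 1  [with V_3=6, V_2=6]  = 5
V_5 = max(V_4, V_3)  [with V_4=5, V_3=6]  = 6
V_6 = -2V_1 - 3V_5 + 1  [with V_1=3, V_5=6]  = -23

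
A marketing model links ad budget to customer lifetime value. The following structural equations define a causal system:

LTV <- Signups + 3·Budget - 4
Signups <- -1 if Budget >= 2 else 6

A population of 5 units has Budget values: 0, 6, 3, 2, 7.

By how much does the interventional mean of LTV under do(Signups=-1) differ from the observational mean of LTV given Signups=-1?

-2.7

Under do(Signups=-1), Signups's equation is replaced by Signups=-1 for every unit. Per-unit LTV: -5, 13, 4, 1, 16. Mean = 5.8.
E[LTV|Signups=-1] averages over only the 4 units with Signups=-1 (Budget = 6, 3, 2, 7): LTV = 13, 4, 1, 16, mean 8.5.
Difference = 5.8 − 8.5 = -2.7.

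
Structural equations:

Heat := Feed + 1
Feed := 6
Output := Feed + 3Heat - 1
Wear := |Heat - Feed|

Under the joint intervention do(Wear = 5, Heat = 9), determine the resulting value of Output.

32

The joint intervention fixes Wear = 5, Heat = 9, removing each variable's own equation.
Output = Feed + 3Heat - 1  [with Feed=6, Heat=9]  = 32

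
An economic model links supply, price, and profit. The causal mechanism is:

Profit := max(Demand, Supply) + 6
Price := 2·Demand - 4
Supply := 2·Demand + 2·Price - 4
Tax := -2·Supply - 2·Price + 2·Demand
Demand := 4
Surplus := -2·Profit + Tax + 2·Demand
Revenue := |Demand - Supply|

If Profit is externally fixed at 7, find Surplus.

-30

Intervening sets Profit = 7 and removes its equation (Profit := max(Demand, Supply) + 6).
Price = 2·Demand - 4  [with Demand=4]  = 4
Supply = 2·Demand + 2·Price - 4  [with Demand=4, Price=4]  = 12
Tax = -2·Supply - 2·Price + 2·Demand  [with Supply=12, Price=4, Demand=4]  = -24
Surplus = -2·Profit + Tax + 2·Demand  [with Profit=7, Tax=-24, Demand=4]  = -30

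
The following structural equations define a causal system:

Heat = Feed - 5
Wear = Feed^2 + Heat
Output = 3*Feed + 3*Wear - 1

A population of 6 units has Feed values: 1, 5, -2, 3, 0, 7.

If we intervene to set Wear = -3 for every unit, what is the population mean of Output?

-3

The intervention sets Wear=-3 in all 6 units regardless of Feed. Recomputing Output per unit gives -7, 5, -16, -1, -10, 11; average -3.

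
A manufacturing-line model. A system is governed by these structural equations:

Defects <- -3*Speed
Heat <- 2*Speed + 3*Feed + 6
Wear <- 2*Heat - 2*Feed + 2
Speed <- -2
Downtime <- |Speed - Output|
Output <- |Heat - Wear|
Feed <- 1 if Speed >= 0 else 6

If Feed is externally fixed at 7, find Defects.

6

do(Feed=7) replaces the equation Feed <- 1 if Speed >= 0 else 6 with the constant Feed = 7.
Since Defects is not a descendant of the intervened variable, it is unaffected.
Defects = -3*Speed  [with Speed=-2]  = 6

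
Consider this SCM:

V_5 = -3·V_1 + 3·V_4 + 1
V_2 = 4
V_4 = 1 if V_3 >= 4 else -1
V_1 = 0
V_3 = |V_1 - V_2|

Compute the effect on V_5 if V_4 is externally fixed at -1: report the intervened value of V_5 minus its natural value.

Intervening sets V_4 = -1 and removes its equation (V_4 = 1 if V_3 >= 4 else -1).
V_5 = -3·V_1 + 3·V_4 + 1  [with V_1=0, V_4=-1]  = -2
Without intervention: V_3 = |V_1 - V_2|  [with V_1=0, V_2=4]  = 4; V_4 = 1 if V_3 >= 4 else -1  [with V_3=4]  = 1; V_5 = -3·V_1 + 3·V_4 + 1  [with V_1=0, V_4=1]  = 4.
Change = -2 − 4 = -6.

-6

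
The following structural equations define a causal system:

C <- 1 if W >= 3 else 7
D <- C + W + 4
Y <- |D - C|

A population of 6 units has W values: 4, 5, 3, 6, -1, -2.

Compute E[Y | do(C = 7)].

Under do(C=7), C's equation is replaced by C=7 for every unit. Per-unit Y: 8, 9, 7, 10, 3, 2. Mean = 6.5.

6.5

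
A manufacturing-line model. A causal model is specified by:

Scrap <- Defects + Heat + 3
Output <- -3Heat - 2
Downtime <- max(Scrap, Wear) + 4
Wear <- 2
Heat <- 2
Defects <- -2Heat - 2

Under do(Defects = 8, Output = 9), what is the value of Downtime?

17

Setting Defects = 8, Output = 9 by intervention discards those variables' equations.
Scrap = Defects + Heat + 3  [with Defects=8, Heat=2]  = 13
Downtime = max(Scrap, Wear) + 4  [with Scrap=13, Wear=2]  = 17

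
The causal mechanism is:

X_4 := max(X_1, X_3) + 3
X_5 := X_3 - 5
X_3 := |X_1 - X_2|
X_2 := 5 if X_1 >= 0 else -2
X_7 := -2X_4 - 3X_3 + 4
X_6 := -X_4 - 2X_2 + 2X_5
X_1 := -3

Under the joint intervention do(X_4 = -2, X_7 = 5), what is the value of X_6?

The joint intervention fixes X_4 = -2, X_7 = 5, removing each variable's own equation.
X_2 = 5 if X_1 >= 0 else -2  [with X_1=-3]  = -2
X_3 = |X_1 - X_2|  [with X_1=-3, X_2=-2]  = 1
X_5 = X_3 - 5  [with X_3=1]  = -4
X_6 = -X_4 - 2X_2 + 2X_5  [with X_4=-2, X_2=-2, X_5=-4]  = -2

-2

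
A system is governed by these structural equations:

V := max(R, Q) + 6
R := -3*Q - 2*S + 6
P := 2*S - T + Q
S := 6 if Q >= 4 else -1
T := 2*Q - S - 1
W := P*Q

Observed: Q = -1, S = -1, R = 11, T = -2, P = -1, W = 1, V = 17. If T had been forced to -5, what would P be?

2

Intervening sets T = -5 and removes its equation (T := 2*Q - S - 1).
S = 6 if Q >= 4 else -1  [with Q=-1]  = -1
P = 2*S - T + Q  [with S=-1, T=-5, Q=-1]  = 2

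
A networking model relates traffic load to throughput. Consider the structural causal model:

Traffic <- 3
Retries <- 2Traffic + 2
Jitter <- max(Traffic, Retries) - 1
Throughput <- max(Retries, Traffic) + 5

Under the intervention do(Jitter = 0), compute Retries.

Under do(Jitter=0), the mechanism Jitter <- max(Traffic, Retries) - 1 is discarded; Jitter is fixed at 0.
Since Retries is not a descendant of the intervened variable, it is unaffected.
Retries = 2Traffic + 2  [with Traffic=3]  = 8

8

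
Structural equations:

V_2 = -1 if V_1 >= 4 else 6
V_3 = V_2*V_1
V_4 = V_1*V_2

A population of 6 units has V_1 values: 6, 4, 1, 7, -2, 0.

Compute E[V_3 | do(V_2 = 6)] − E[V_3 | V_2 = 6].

Under do(V_2=6), V_2's equation is replaced by V_2=6 for every unit. Per-unit V_3: 36, 24, 6, 42, -12, 0. Mean = 16.
Conditioning on V_2=6 selects the 3 unit(s) with V_1 ∈ {1, -2, 0}. Their V_3 values: 6, -12, 0. Mean = -2.
Difference = 16 − (-2) = 18.

18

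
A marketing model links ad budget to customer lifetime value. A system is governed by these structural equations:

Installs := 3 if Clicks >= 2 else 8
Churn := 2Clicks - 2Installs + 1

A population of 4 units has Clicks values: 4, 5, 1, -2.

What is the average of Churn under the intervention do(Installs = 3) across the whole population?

Under do(Installs=3), Installs's equation is replaced by Installs=3 for every unit. Per-unit Churn: 3, 5, -3, -9. Mean = -1.

-1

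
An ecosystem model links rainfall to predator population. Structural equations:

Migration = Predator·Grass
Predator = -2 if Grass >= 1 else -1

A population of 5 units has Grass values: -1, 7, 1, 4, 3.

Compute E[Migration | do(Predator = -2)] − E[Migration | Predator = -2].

Under do(Predator=-2), Predator's equation is replaced by Predator=-2 for every unit. Per-unit Migration: 2, -14, -2, -8, -6. Mean = -5.6.
E[Migration|Predator=-2] averages over only the 4 units with Predator=-2 (Grass = 7, 1, 4, 3): Migration = -14, -2, -8, -6, mean -7.5.
Difference = -5.6 − (-7.5) = 1.9.

1.9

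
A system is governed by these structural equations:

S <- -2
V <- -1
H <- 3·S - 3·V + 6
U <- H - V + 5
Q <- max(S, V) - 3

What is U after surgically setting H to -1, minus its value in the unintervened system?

The intervention breaks the incoming arrows to H: H <- 3·S - 3·V + 6 no longer applies, and H = -1.
U = H - V + 5  [with H=-1, V=-1]  = 5
Without intervention: H = 3·S - 3·V + 6  [with S=-2, V=-1]  = 3; U = H - V + 5  [with H=3, V=-1]  = 9.
Change = 5 − 9 = -4.

-4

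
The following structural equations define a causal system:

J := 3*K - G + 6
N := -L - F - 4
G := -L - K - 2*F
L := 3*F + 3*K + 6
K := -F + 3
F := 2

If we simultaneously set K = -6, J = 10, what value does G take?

8

The joint intervention fixes K = -6, J = 10, removing each variable's own equation.
L = 3*F + 3*K + 6  [with F=2, K=-6]  = -6
G = -L - K - 2*F  [with L=-6, K=-6, F=2]  = 8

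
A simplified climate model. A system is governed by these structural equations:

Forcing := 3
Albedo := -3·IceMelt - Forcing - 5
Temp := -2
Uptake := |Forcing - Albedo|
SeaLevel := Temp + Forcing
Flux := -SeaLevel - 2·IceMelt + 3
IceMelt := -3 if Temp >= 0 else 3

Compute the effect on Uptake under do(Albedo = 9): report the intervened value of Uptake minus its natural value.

-14

The intervention breaks the incoming arrows to Albedo: Albedo := -3·IceMelt - Forcing - 5 no longer applies, and Albedo = 9.
Uptake = |Forcing - Albedo|  [with Forcing=3, Albedo=9]  = 6
Without intervention: IceMelt = -3 if Temp >= 0 else 3  [with Temp=-2]  = 3; Albedo = -3·IceMelt - Forcing - 5  [with IceMelt=3, Forcing=3]  = -17; Uptake = |Forcing - Albedo|  [with Forcing=3, Albedo=-17]  = 20.
Change = 6 − 20 = -14.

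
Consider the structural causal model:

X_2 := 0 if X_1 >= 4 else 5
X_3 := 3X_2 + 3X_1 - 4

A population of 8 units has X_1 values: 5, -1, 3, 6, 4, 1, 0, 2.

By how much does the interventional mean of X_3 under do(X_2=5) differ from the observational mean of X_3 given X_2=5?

4.5

Under do(X_2=5), X_2's equation is replaced by X_2=5 for every unit. Per-unit X_3: 26, 8, 20, 29, 23, 14, 11, 17. Mean = 18.5.
Observing X_2=5 restricts to units where X_2's equation naturally yields 5: X_1 ∈ {-1, 3, 1, 0, 2}. In that subpopulation X_3 = 8, 20, 14, 11, 17, mean 14.
Difference = 18.5 − 14 = 4.5.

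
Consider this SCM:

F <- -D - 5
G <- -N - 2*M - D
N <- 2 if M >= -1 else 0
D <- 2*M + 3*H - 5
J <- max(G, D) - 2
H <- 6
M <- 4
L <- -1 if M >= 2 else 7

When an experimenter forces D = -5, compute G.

-5

The intervention breaks the incoming arrows to D: D <- 2*M + 3*H - 5 no longer applies, and D = -5.
N = 2 if M >= -1 else 0  [with M=4]  = 2
G = -N - 2*M - D  [with N=2, M=4, D=-5]  = -5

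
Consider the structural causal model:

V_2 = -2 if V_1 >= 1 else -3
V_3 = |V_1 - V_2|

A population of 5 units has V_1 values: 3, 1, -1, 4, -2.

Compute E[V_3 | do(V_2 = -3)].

4

Under do(V_2=-3), V_2's equation is replaced by V_2=-3 for every unit. Per-unit V_3: 6, 4, 2, 7, 1. Mean = 4.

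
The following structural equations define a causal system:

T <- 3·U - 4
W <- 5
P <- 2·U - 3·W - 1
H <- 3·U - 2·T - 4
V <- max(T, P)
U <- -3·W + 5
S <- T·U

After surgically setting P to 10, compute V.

Under do(P=10), the mechanism P <- 2·U - 3·W - 1 is discarded; P is fixed at 10.
U = -3·W + 5  [with W=5]  = -10
T = 3·U - 4  [with U=-10]  = -34
V = max(T, P)  [with T=-34, P=10]  = 10

10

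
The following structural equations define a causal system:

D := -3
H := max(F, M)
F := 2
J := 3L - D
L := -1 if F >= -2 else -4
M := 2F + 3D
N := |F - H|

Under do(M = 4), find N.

2

Under do(M=4), the mechanism M := 2F + 3D is discarded; M is fixed at 4.
H = max(F, M)  [with F=2, M=4]  = 4
N = |F - H|  [with F=2, H=4]  = 2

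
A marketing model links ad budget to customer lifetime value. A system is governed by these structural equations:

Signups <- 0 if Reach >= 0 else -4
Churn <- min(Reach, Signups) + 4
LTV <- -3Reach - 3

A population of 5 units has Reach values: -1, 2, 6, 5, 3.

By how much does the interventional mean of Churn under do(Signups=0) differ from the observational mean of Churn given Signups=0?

-0.2

Every unit gets Signups=0 under the intervention. Churn values become 3, 4, 4, 4, 4; E[Churn|do(Signups=0)] = 3.8.
E[Churn|Signups=0] averages over only the 4 units with Signups=0 (Reach = 2, 6, 5, 3): Churn = 4, 4, 4, 4, mean 4.
Difference = 3.8 − 4 = -0.2.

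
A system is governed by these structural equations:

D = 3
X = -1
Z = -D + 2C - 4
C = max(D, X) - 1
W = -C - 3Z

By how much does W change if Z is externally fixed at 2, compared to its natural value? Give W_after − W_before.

Intervening sets Z = 2 and removes its equation (Z = -D + 2C - 4).
C = max(D, X) - 1  [with D=3, X=-1]  = 2
W = -C - 3Z  [with C=2, Z=2]  = -8
Without intervention: C = max(D, X) - 1  [with D=3, X=-1]  = 2; Z = -D + 2C - 4  [with D=3, C=2]  = -3; W = -C - 3Z  [with C=2, Z=-3]  = 7.
Change = -8 − 7 = -15.

-15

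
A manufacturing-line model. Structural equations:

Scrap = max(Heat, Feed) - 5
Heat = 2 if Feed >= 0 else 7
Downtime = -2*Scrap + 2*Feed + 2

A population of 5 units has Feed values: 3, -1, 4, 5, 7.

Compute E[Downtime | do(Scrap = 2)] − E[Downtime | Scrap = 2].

1.2

The intervention sets Scrap=2 in all 5 units regardless of Feed. Recomputing Downtime per unit gives 4, -4, 6, 8, 12; average 5.2.
E[Downtime|Scrap=2] averages over only the 2 units with Scrap=2 (Feed = -1, 7): Downtime = -4, 12, mean 4.
Difference = 5.2 − 4 = 1.2.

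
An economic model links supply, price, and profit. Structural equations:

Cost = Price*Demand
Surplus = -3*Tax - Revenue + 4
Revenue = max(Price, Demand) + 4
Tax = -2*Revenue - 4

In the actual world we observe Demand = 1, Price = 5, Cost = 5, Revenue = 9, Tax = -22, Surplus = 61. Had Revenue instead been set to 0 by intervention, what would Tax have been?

-4

Intervening sets Revenue = 0 and removes its equation (Revenue = max(Price, Demand) + 4).
Tax = -2*Revenue - 4  [with Revenue=0]  = -4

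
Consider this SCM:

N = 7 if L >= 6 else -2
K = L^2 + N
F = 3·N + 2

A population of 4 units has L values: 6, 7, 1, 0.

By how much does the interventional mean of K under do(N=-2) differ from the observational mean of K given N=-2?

The intervention sets N=-2 in all 4 units regardless of L. Recomputing K per unit gives 34, 47, -1, -2; average 19.5.
Observing N=-2 restricts to units where N's equation naturally yields -2: L ∈ {1, 0}. In that subpopulation K = -1, -2, mean -1.5.
Difference = 19.5 − (-1.5) = 21.

21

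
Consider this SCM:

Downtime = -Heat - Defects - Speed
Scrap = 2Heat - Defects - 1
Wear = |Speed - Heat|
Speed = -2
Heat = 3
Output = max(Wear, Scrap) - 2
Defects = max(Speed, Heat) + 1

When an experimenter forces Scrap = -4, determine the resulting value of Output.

3

The intervention breaks the incoming arrows to Scrap: Scrap = 2Heat - Defects - 1 no longer applies, and Scrap = -4.
Wear = |Speed - Heat|  [with Speed=-2, Heat=3]  = 5
Output = max(Wear, Scrap) - 2  [with Wear=5, Scrap=-4]  = 3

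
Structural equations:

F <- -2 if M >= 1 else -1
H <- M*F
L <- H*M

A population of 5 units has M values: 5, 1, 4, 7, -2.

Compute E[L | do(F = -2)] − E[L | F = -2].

7.5

The intervention sets F=-2 in all 5 units regardless of M. Recomputing L per unit gives -50, -2, -32, -98, -8; average -38.
Observing F=-2 restricts to units where F's equation naturally yields -2: M ∈ {5, 1, 4, 7}. In that subpopulation L = -50, -2, -32, -98, mean -45.5.
Difference = -38 − (-45.5) = 7.5.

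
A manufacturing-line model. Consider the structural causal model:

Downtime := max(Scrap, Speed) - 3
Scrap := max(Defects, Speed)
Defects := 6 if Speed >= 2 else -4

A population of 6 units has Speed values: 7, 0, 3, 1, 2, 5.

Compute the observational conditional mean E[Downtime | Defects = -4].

Conditioning on Defects=-4 selects the 2 unit(s) with Speed ∈ {0, 1}. Their Downtime values: -3, -2. Mean = -2.5.

-2.5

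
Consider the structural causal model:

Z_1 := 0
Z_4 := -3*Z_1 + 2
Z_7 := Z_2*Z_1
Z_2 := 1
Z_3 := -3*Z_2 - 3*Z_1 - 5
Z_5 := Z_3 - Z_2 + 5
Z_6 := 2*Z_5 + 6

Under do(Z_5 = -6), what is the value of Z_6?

-6

The intervention breaks the incoming arrows to Z_5: Z_5 := Z_3 - Z_2 + 5 no longer applies, and Z_5 = -6.
Z_6 = 2*Z_5 + 6  [with Z_5=-6]  = -6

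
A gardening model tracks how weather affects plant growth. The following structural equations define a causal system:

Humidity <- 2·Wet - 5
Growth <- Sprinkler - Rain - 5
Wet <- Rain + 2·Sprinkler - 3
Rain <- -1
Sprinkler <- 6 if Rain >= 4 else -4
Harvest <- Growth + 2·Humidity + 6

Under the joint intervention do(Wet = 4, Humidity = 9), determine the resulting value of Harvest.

Setting Wet = 4, Humidity = 9 by intervention discards those variables' equations.
Sprinkler = 6 if Rain >= 4 else -4  [with Rain=-1]  = -4
Growth = Sprinkler - Rain - 5  [with Sprinkler=-4, Rain=-1]  = -8
Harvest = Growth + 2·Humidity + 6  [with Growth=-8, Humidity=9]  = 16

16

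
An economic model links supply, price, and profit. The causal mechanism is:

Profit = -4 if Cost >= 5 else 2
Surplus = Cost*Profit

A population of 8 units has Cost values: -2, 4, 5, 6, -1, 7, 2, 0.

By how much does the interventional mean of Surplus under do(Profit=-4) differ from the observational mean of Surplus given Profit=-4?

13.5

do(Profit=-4) breaks Profit's dependence on Cost. With Profit=-4 fixed, Surplus across the units is 8, -16, -20, -24, 4, -28, -8, 0, mean -10.5.
Observing Profit=-4 restricts to units where Profit's equation naturally yields -4: Cost ∈ {5, 6, 7}. In that subpopulation Surplus = -20, -24, -28, mean -24.
Difference = -10.5 − (-24) = 13.5.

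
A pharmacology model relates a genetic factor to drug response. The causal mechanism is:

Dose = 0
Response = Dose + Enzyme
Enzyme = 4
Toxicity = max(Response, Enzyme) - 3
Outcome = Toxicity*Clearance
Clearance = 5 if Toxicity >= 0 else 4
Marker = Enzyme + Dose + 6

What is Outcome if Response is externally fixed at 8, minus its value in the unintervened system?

20

The intervention breaks the incoming arrows to Response: Response = Dose + Enzyme no longer applies, and Response = 8.
Toxicity = max(Response, Enzyme) - 3  [with Response=8, Enzyme=4]  = 5
Clearance = 5 if Toxicity >= 0 else 4  [with Toxicity=5]  = 5
Outcome = Toxicity*Clearance  [with Toxicity=5, Clearance=5]  = 25
Without intervention: Response = Dose + Enzyme  [with Dose=0, Enzyme=4]  = 4; Toxicity = max(Response, Enzyme) - 3  [with Response=4, Enzyme=4]  = 1; Clearance = 5 if Toxicity >= 0 else 4  [with Toxicity=1]  = 5; Outcome = Toxicity*Clearance  [with Toxicity=1, Clearance=5]  = 5.
Change = 25 − 5 = 20.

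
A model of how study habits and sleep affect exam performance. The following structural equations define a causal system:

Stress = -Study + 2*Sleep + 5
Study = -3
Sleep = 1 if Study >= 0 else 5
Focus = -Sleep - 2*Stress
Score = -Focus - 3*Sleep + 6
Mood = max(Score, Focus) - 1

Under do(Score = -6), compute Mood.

The intervention breaks the incoming arrows to Score: Score = -Focus - 3*Sleep + 6 no longer applies, and Score = -6.
Sleep = 1 if Study >= 0 else 5  [with Study=-3]  = 5
Stress = -Study + 2*Sleep + 5  [with Study=-3, Sleep=5]  = 18
Focus = -Sleep - 2*Stress  [with Sleep=5, Stress=18]  = -41
Mood = max(Score, Focus) - 1  [with Score=-6, Focus=-41]  = -7

-7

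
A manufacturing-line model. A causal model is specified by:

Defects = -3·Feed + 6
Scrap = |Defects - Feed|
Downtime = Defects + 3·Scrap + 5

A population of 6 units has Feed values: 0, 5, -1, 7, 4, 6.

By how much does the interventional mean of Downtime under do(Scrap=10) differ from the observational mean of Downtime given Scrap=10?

-6

do(Scrap=10) breaks Scrap's dependence on Feed. With Scrap=10 fixed, Downtime across the units is 41, 26, 44, 20, 29, 23, mean 30.5.
E[Downtime|Scrap=10] averages over only the 2 units with Scrap=10 (Feed = -1, 4): Downtime = 44, 29, mean 36.5.
Difference = 30.5 − 36.5 = -6.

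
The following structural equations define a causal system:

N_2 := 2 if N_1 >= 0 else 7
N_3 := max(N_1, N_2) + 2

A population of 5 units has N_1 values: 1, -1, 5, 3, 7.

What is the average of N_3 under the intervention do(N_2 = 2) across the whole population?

5.8

The intervention sets N_2=2 in all 5 units regardless of N_1. Recomputing N_3 per unit gives 4, 4, 7, 5, 9; average 5.8.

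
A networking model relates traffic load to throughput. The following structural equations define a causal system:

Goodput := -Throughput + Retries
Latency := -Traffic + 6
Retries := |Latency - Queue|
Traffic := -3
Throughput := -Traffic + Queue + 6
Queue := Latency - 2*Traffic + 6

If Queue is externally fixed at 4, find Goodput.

-8

The intervention breaks the incoming arrows to Queue: Queue := Latency - 2*Traffic + 6 no longer applies, and Queue = 4.
Latency = -Traffic + 6  [with Traffic=-3]  = 9
Retries = |Latency - Queue|  [with Latency=9, Queue=4]  = 5
Throughput = -Traffic + Queue + 6  [with Traffic=-3, Queue=4]  = 13
Goodput = -Throughput + Retries  [with Throughput=13, Retries=5]  = -8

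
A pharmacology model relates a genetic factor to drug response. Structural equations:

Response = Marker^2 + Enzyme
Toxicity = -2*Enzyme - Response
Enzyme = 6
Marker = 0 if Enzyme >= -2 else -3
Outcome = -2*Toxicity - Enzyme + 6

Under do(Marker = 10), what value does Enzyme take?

Under do(Marker=10), the mechanism Marker = 0 if Enzyme >= -2 else -3 is discarded; Marker is fixed at 10.
Enzyme is not downstream of the intervention, so its value is determined by the original equations.

6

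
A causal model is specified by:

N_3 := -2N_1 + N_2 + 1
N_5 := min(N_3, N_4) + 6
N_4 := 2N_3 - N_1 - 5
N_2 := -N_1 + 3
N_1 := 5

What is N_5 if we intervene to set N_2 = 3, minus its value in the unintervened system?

10

do(N_2=3) replaces the equation N_2 := -N_1 + 3 with the constant N_2 = 3.
N_3 = -2N_1 + N_2 + 1  [with N_1=5, N_2=3]  = -6
N_4 = 2N_3 - N_1 - 5  [with N_3=-6, N_1=5]  = -22
N_5 = min(N_3, N_4) + 6  [with N_3=-6, N_4=-22]  = -16
Without intervention: N_2 = -N_1 + 3  [with N_1=5]  = -2; N_3 = -2N_1 + N_2 + 1  [with N_1=5, N_2=-2]  = -11; N_4 = 2N_3 - N_1 - 5  [with N_3=-11, N_1=5]  = -32; N_5 = min(N_3, N_4) + 6  [with N_3=-11, N_4=-32]  = -26.
Change = -16 − (-26) = 10.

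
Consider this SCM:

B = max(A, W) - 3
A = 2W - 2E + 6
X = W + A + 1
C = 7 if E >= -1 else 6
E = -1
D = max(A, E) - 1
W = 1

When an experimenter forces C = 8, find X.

The intervention breaks the incoming arrows to C: C = 7 if E >= -1 else 6 no longer applies, and C = 8.
X is not downstream of the intervention, so its value is determined by the original equations.
A = 2W - 2E + 6  [with W=1, E=-1]  = 10
X = W + A + 1  [with W=1, A=10]  = 12

12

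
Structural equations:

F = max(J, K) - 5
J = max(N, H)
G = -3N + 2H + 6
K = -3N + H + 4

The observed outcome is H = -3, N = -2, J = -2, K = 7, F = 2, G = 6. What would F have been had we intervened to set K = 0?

Intervening sets K = 0 and removes its equation (K = -3N + H + 4).
J = max(N, H)  [with N=-2, H=-3]  = -2
F = max(J, K) - 5  [with J=-2, K=0]  = -5

-5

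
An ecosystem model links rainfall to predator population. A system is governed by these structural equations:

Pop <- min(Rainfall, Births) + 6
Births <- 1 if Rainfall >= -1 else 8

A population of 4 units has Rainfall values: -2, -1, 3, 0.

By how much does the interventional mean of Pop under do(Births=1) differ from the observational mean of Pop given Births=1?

The intervention sets Births=1 in all 4 units regardless of Rainfall. Recomputing Pop per unit gives 4, 5, 7, 6; average 5.5.
Conditioning on Births=1 selects the 3 unit(s) with Rainfall ∈ {-1, 3, 0}. Their Pop values: 5, 7, 6. Mean = 6.
Difference = 5.5 − 6 = -0.5.

-0.5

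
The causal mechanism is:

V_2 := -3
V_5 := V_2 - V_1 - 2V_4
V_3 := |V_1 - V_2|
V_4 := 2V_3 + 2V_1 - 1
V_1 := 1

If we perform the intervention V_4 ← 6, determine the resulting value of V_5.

-16

Intervening sets V_4 = 6 and removes its equation (V_4 := 2V_3 + 2V_1 - 1).
V_5 = V_2 - V_1 - 2V_4  [with V_2=-3, V_1=1, V_4=6]  = -16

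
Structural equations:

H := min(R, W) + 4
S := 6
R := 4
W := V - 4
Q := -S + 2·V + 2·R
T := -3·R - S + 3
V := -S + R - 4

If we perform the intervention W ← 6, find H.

8

The intervention breaks the incoming arrows to W: W := V - 4 no longer applies, and W = 6.
H = min(R, W) + 4  [with R=4, W=6]  = 8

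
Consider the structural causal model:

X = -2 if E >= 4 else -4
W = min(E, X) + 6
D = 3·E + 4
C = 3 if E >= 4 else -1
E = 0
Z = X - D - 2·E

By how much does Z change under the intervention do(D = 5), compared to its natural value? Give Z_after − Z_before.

-1

do(D=5) replaces the equation D = 3·E + 4 with the constant D = 5.
X = -2 if E >= 4 else -4  [with E=0]  = -4
Z = X - D - 2·E  [with X=-4, D=5, E=0]  = -9
Without intervention: D = 3·E + 4  [with E=0]  = 4; X = -2 if E >= 4 else -4  [with E=0]  = -4; Z = X - D - 2·E  [with X=-4, D=4, E=0]  = -8.
Change = -9 − (-8) = -1.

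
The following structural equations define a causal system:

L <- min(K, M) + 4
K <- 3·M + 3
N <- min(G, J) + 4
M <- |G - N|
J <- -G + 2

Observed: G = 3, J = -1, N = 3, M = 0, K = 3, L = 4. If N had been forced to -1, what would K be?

15

do(N=-1) replaces the equation N <- min(G, J) + 4 with the constant N = -1.
M = |G - N|  [with G=3, N=-1]  = 4
K = 3·M + 3  [with M=4]  = 15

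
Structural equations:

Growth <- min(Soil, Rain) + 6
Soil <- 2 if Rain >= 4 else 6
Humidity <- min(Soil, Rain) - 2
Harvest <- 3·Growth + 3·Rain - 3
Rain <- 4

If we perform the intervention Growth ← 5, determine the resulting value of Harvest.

24

do(Growth=5) replaces the equation Growth <- min(Soil, Rain) + 6 with the constant Growth = 5.
Harvest = 3·Growth + 3·Rain - 3  [with Growth=5, Rain=4]  = 24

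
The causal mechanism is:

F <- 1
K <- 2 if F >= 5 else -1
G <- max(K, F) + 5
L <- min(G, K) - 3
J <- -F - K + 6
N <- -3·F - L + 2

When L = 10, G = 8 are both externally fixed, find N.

The joint intervention fixes L = 10, G = 8, removing each variable's own equation.
N = -3·F - L + 2  [with F=1, L=10]  = -11

-11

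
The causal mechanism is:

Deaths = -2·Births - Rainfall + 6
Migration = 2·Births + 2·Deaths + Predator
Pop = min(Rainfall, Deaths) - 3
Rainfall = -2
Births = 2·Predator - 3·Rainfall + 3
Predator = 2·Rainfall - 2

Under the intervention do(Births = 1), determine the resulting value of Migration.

8

do(Births=1) replaces the equation Births = 2·Predator - 3·Rainfall + 3 with the constant Births = 1.
Predator = 2·Rainfall - 2  [with Rainfall=-2]  = -6
Deaths = -2·Births - Rainfall + 6  [with Births=1, Rainfall=-2]  = 6
Migration = 2·Births + 2·Deaths + Predator  [with Births=1, Deaths=6, Predator=-6]  = 8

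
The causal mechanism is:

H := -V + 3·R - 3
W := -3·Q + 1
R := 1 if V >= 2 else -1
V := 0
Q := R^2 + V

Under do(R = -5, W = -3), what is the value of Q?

Under do(R = -5, W = -3), each intervened variable's structural equation is replaced by its fixed value.
Q = R^2 + V  [with R=-5, V=0]  = 25

25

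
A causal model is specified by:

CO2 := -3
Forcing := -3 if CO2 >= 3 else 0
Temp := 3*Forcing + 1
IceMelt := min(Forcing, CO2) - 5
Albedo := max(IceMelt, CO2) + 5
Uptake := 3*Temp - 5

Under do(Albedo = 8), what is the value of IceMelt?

The intervention breaks the incoming arrows to Albedo: Albedo := max(IceMelt, CO2) + 5 no longer applies, and Albedo = 8.
Since IceMelt is not a descendant of the intervened variable, it is unaffected.
Forcing = -3 if CO2 >= 3 else 0  [with CO2=-3]  = 0
IceMelt = min(Forcing, CO2) - 5  [with Forcing=0, CO2=-3]  = -8

-8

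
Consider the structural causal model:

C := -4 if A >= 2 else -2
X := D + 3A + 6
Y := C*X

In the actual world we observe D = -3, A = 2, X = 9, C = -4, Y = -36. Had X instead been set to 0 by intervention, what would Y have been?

do(X=0) replaces the equation X := D + 3A + 6 with the constant X = 0.
C = -4 if A >= 2 else -2  [with A=2]  = -4
Y = C*X  [with C=-4, X=0]  = 0

0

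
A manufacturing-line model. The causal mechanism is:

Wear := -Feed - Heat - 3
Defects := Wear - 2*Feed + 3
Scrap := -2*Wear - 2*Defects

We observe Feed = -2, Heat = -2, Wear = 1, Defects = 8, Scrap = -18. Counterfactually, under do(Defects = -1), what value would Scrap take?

Intervening sets Defects = -1 and removes its equation (Defects := Wear - 2*Feed + 3).
Wear = -Feed - Heat - 3  [with Feed=-2, Heat=-2]  = 1
Scrap = -2*Wear - 2*Defects  [with Wear=1, Defects=-1]  = 0

0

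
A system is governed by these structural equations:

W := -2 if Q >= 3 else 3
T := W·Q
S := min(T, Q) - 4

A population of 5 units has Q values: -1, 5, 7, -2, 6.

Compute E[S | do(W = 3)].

-2.2

Every unit gets W=3 under the intervention. S values become -7, 1, 3, -10, 2; E[S|do(W=3)] = -2.2.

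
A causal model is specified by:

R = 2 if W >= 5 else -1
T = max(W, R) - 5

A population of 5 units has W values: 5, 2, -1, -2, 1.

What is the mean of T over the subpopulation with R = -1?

Observing R=-1 restricts to units where R's equation naturally yields -1: W ∈ {2, -1, -2, 1}. In that subpopulation T = -3, -6, -6, -4, mean -4.75.

-4.75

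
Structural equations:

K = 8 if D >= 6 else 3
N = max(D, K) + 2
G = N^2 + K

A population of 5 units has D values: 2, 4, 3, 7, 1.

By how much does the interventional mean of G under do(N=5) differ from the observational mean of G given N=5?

1

Every unit gets N=5 under the intervention. G values become 28, 28, 28, 33, 28; E[G|do(N=5)] = 29.
E[G|N=5] averages over only the 3 units with N=5 (D = 2, 3, 1): G = 28, 28, 28, mean 28.
Difference = 29 − 28 = 1.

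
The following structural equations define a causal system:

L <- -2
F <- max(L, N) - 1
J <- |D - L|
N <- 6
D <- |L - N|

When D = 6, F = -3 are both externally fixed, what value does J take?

8

The joint intervention fixes D = 6, F = -3, removing each variable's own equation.
J = |D - L|  [with D=6, L=-2]  = 8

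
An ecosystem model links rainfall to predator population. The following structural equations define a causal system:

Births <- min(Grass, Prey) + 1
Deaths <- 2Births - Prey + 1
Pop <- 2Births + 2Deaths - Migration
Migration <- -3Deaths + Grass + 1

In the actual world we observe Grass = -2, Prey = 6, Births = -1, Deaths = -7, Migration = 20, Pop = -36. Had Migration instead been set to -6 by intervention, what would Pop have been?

The intervention breaks the incoming arrows to Migration: Migration <- -3Deaths + Grass + 1 no longer applies, and Migration = -6.
Births = min(Grass, Prey) + 1  [with Grass=-2, Prey=6]  = -1
Deaths = 2Births - Prey + 1  [with Births=-1, Prey=6]  = -7
Pop = 2Births + 2Deaths - Migration  [with Births=-1, Deaths=-7, Migration=-6]  = -10

-10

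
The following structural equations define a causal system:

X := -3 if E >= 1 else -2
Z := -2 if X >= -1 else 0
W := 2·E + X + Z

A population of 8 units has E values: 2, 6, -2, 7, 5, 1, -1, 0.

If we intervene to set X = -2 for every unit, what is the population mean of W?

2.5

Under do(X=-2), X's equation is replaced by X=-2 for every unit. Per-unit W: 2, 10, -6, 12, 8, 0, -4, -2. Mean = 2.5.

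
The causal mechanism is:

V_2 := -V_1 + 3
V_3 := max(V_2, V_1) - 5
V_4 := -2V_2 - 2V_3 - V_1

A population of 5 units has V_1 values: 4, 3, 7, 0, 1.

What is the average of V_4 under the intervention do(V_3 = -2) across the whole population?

do(V_3=-2) breaks V_3's dependence on V_1. With V_3=-2 fixed, V_4 across the units is 2, 1, 5, -2, -1, mean 1.

1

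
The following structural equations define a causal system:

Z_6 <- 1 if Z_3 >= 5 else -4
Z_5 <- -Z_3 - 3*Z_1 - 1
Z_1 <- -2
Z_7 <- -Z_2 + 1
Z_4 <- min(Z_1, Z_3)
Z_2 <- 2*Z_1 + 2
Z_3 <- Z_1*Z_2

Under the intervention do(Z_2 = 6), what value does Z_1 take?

-2

Under do(Z_2=6), the mechanism Z_2 <- 2*Z_1 + 2 is discarded; Z_2 is fixed at 6.
Z_1 is not downstream of the intervention, so its value is determined by the original equations.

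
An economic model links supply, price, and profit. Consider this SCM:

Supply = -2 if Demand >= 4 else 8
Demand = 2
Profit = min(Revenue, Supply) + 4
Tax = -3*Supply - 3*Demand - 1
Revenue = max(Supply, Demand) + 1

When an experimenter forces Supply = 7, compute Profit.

11

do(Supply=7) replaces the equation Supply = -2 if Demand >= 4 else 8 with the constant Supply = 7.
Revenue = max(Supply, Demand) + 1  [with Supply=7, Demand=2]  = 8
Profit = min(Revenue, Supply) + 4  [with Revenue=8, Supply=7]  = 11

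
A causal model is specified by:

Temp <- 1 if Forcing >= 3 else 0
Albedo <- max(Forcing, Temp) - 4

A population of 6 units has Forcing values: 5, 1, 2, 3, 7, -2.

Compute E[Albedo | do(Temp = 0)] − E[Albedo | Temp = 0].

2

do(Temp=0) breaks Temp's dependence on Forcing. With Temp=0 fixed, Albedo across the units is 1, -3, -2, -1, 3, -4, mean -1.
Conditioning on Temp=0 selects the 3 unit(s) with Forcing ∈ {1, 2, -2}. Their Albedo values: -3, -2, -4. Mean = -3.
Difference = -1 − (-3) = 2.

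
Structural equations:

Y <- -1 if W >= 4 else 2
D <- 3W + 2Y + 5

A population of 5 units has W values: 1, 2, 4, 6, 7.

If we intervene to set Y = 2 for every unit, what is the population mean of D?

21

do(Y=2) breaks Y's dependence on W. With Y=2 fixed, D across the units is 12, 15, 21, 27, 30, mean 21.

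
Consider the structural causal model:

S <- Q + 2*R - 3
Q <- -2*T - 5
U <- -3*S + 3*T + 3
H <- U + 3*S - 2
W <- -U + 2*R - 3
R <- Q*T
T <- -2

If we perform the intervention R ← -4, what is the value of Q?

Under do(R=-4), the mechanism R <- Q*T is discarded; R is fixed at -4.
Since Q is not a descendant of the intervened variable, it is unaffected.
Q = -2*T - 5  [with T=-2]  = -1

-1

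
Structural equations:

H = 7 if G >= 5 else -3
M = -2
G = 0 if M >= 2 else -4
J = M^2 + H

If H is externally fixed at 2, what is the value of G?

-4

Under do(H=2), the mechanism H = 7 if G >= 5 else -3 is discarded; H is fixed at 2.
Since G is not a descendant of the intervened variable, it is unaffected.
G = 0 if M >= 2 else -4  [with M=-2]  = -4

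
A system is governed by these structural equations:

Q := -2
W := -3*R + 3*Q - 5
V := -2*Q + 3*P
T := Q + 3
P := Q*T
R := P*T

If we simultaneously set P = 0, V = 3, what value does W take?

-11

Setting P = 0, V = 3 by intervention discards those variables' equations.
T = Q + 3  [with Q=-2]  = 1
R = P*T  [with P=0, T=1]  = 0
W = -3*R + 3*Q - 5  [with R=0, Q=-2]  = -11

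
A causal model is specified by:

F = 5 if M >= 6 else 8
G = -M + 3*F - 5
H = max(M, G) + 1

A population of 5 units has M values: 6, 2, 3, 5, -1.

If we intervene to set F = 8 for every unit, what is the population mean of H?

The intervention sets F=8 in all 5 units regardless of M. Recomputing H per unit gives 14, 18, 17, 15, 21; average 17.

17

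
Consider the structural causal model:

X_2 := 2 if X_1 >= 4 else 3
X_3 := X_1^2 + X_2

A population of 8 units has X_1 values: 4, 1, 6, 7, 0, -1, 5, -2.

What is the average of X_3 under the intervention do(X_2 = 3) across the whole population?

19.5

Every unit gets X_2=3 under the intervention. X_3 values become 19, 4, 39, 52, 3, 4, 28, 7; E[X_3|do(X_2=3)] = 19.5.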